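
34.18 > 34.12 True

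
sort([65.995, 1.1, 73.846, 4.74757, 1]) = [1, 1.1, 4.74757, 65.995, 73.846]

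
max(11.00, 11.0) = 11.0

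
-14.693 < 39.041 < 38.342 False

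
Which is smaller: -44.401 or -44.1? -44.401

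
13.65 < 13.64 False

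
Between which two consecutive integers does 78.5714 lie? 78 and 79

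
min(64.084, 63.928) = 63.928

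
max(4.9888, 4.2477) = 4.9888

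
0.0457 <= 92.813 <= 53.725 False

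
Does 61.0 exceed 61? No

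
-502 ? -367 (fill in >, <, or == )<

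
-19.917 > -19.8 False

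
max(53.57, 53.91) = 53.91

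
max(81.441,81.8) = 81.8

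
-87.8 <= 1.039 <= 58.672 True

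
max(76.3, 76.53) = 76.53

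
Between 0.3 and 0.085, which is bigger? 0.3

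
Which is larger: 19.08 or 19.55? 19.55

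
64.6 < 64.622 True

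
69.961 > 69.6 True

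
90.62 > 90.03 True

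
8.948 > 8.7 True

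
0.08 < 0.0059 False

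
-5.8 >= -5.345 False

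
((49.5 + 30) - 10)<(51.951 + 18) True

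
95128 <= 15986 False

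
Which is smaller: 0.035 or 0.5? 0.035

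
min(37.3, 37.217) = 37.217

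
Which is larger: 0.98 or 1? 1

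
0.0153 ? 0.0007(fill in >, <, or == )>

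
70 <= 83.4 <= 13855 True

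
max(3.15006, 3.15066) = 3.15066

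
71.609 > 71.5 True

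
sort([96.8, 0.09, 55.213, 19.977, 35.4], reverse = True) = [96.8, 55.213, 35.4, 19.977, 0.09]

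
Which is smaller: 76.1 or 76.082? 76.082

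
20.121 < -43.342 False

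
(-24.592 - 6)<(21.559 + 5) True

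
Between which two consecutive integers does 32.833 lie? 32 and 33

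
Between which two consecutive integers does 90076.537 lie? 90076 and 90077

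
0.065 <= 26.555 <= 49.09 True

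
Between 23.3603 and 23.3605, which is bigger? 23.3605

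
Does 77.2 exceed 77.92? No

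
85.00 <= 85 True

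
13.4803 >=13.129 True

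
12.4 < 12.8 True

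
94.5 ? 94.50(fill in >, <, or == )==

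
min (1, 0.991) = 0.991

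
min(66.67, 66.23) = 66.23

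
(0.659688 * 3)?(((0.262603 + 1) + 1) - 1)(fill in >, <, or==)>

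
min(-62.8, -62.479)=-62.8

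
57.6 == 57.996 False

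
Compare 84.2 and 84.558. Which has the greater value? 84.558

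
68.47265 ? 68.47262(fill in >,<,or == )>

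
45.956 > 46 False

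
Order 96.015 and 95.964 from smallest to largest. 95.964, 96.015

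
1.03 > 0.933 True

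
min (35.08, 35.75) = 35.08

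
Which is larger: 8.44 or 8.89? 8.89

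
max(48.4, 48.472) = 48.472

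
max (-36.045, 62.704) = 62.704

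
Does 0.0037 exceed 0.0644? No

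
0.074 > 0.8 False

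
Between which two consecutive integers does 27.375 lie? 27 and 28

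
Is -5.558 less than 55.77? Yes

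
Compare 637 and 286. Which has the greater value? 637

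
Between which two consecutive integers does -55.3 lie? -56 and -55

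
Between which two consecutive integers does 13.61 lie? 13 and 14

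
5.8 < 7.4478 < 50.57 True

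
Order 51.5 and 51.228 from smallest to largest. 51.228, 51.5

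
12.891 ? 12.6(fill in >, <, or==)>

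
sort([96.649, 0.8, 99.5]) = [0.8, 96.649, 99.5]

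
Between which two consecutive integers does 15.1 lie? 15 and 16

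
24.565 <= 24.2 False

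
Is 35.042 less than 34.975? No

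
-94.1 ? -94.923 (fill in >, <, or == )>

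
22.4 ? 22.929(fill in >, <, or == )<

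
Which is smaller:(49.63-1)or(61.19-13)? (61.19-13)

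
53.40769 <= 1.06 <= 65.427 False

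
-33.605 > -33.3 False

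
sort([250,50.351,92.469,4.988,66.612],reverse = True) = [250,92.469,66.612,50.351,4.988]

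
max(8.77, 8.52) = 8.77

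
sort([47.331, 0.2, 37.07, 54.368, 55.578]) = [0.2, 37.07, 47.331, 54.368, 55.578]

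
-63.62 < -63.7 False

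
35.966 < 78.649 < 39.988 False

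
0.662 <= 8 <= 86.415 True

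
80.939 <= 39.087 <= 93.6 False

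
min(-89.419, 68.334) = -89.419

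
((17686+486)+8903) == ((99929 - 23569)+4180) False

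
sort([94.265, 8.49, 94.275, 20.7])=[8.49, 20.7, 94.265, 94.275]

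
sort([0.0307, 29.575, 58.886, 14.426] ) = [0.0307, 14.426, 29.575, 58.886]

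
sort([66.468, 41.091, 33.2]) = [33.2, 41.091, 66.468]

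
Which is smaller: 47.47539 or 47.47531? 47.47531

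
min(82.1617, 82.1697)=82.1617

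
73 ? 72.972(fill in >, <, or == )>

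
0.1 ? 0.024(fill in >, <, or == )>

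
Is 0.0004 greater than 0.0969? No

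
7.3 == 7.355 False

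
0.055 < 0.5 True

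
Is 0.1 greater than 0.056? Yes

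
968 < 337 False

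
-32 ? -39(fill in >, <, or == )>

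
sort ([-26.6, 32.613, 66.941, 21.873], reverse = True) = [66.941, 32.613, 21.873, -26.6]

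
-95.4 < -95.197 True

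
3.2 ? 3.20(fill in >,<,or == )==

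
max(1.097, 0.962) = 1.097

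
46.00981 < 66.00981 True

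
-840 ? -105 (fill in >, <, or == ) <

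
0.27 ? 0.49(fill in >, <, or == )<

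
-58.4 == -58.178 False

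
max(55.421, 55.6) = 55.6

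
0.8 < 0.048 False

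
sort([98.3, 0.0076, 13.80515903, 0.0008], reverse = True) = [98.3, 13.80515903, 0.0076, 0.0008]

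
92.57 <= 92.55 False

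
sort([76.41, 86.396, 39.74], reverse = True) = [86.396, 76.41, 39.74]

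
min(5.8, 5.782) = 5.782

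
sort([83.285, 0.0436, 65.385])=[0.0436, 65.385, 83.285]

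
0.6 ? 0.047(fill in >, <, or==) >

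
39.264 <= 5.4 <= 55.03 False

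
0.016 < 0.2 True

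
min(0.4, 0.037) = 0.037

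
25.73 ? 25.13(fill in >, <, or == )>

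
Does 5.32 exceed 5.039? Yes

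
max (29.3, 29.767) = 29.767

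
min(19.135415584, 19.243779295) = 19.135415584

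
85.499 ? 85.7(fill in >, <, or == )<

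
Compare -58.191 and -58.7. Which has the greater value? -58.191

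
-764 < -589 True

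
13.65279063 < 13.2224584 False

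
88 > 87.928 True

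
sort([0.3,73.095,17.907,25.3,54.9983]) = [0.3,17.907,25.3,54.9983,73.095]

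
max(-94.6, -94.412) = -94.412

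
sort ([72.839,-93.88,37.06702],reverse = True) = [72.839,37.06702,-93.88]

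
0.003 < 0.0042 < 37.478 True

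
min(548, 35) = 35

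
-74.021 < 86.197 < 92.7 True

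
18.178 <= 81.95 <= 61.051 False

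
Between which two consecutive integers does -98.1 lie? -99 and -98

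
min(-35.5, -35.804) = -35.804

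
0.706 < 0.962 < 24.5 True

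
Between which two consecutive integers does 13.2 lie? 13 and 14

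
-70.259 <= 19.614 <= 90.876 True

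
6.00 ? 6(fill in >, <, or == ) ==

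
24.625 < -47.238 False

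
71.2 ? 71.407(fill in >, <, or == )<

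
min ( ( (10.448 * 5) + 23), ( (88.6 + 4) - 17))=75.24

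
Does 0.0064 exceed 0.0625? No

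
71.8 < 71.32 False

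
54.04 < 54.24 True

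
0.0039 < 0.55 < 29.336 True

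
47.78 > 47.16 True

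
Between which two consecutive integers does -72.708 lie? -73 and -72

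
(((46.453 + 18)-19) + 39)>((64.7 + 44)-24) False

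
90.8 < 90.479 False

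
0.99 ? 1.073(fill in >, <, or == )<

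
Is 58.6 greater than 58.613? No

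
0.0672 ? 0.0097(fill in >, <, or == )>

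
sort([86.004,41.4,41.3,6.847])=[6.847,41.3,41.4,86.004]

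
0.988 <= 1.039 True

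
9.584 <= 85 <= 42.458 False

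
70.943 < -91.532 False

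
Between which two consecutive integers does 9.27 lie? 9 and 10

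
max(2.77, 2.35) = 2.77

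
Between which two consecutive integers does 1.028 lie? 1 and 2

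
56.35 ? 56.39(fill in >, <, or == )<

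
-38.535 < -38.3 True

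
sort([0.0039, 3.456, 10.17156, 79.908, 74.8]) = [0.0039, 3.456, 10.17156, 74.8, 79.908]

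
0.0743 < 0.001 False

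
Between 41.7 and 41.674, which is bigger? 41.7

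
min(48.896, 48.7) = 48.7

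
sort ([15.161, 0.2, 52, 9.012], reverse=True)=[52, 15.161, 9.012, 0.2]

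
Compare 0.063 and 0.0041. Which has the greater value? 0.063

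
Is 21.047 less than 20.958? No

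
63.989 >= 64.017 False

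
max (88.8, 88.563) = 88.8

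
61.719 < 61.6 False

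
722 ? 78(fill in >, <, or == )>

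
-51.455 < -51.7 False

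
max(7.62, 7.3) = 7.62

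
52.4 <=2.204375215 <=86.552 False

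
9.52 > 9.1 True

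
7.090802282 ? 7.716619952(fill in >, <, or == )<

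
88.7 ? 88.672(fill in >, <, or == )>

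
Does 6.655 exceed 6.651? Yes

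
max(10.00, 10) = 10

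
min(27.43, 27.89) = 27.43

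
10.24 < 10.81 True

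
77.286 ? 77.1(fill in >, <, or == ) >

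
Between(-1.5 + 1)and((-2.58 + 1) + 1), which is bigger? (-1.5 + 1)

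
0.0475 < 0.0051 False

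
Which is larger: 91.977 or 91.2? 91.977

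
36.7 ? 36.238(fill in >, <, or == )>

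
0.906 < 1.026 True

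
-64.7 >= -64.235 False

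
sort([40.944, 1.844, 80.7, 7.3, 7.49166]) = [1.844, 7.3, 7.49166, 40.944, 80.7]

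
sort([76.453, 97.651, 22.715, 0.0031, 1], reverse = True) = [97.651, 76.453, 22.715, 1, 0.0031]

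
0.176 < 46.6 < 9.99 False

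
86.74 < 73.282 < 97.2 False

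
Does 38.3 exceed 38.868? No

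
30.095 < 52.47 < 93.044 True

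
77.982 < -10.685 False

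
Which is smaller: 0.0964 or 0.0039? 0.0039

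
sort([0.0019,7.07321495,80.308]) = [0.0019,7.07321495,80.308]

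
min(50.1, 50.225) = 50.1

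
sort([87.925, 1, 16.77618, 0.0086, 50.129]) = [0.0086, 1, 16.77618, 50.129, 87.925]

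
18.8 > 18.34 True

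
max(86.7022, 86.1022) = 86.7022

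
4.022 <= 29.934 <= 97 True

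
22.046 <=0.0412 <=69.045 False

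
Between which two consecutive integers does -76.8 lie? -77 and -76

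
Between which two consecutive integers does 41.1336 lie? 41 and 42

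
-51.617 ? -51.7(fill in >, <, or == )>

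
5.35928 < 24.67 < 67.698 True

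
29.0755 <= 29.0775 True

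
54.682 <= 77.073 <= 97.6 True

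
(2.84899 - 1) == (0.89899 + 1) False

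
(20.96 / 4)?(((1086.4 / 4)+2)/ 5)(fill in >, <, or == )<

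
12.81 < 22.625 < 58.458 True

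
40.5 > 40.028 True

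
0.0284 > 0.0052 True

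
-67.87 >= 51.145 False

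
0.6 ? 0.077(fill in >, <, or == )>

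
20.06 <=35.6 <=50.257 True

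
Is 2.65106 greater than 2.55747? Yes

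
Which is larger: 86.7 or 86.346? 86.7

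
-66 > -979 True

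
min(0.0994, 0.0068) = 0.0068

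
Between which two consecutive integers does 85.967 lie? 85 and 86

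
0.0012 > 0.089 False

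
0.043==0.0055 False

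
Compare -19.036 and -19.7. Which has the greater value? -19.036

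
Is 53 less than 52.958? No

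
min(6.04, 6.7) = 6.04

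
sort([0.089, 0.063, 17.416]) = [0.063, 0.089, 17.416]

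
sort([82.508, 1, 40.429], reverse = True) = [82.508, 40.429, 1]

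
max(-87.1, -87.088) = -87.088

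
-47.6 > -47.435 False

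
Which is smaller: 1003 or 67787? 1003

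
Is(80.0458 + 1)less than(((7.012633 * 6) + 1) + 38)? Yes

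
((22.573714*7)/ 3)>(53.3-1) True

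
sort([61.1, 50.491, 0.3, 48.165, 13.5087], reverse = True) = [61.1, 50.491, 48.165, 13.5087, 0.3]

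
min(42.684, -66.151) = -66.151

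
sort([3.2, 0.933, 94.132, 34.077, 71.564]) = [0.933, 3.2, 34.077, 71.564, 94.132]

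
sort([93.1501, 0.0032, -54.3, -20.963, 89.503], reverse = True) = [93.1501, 89.503, 0.0032, -20.963, -54.3]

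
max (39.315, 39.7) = 39.7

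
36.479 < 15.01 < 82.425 False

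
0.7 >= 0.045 True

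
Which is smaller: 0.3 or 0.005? 0.005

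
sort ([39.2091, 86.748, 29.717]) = [29.717, 39.2091, 86.748]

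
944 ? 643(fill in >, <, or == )>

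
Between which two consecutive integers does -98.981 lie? -99 and -98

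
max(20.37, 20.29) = 20.37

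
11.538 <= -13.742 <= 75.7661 False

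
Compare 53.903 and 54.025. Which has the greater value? 54.025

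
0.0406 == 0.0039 False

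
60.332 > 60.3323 False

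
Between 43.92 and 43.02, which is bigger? 43.92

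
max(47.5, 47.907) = 47.907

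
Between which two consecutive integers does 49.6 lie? 49 and 50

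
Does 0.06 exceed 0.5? No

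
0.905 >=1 False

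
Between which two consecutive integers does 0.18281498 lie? 0 and 1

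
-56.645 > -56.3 False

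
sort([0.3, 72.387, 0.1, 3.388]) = [0.1, 0.3, 3.388, 72.387]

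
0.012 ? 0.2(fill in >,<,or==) <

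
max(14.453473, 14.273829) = 14.453473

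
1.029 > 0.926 True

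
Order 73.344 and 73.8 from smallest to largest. 73.344, 73.8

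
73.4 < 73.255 False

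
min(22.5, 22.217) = 22.217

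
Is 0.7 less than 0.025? No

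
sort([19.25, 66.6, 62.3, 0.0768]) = [0.0768, 19.25, 62.3, 66.6]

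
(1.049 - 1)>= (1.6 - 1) False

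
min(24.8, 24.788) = 24.788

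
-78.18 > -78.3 True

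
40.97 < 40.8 False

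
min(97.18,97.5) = 97.18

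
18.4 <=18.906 True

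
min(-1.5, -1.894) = -1.894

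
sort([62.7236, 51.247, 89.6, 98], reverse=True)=[98, 89.6, 62.7236, 51.247]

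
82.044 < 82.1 True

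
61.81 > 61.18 True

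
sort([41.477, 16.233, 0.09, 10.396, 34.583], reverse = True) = [41.477, 34.583, 16.233, 10.396, 0.09]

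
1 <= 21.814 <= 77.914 True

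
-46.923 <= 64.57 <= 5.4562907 False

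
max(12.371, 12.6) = 12.6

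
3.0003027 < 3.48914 True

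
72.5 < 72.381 False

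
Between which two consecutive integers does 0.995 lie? 0 and 1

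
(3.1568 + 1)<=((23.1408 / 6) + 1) True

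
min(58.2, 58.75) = 58.2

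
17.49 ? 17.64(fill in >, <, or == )<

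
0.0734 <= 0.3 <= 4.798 True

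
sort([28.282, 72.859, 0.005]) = [0.005, 28.282, 72.859]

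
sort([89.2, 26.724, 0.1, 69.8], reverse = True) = [89.2, 69.8, 26.724, 0.1]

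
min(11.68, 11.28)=11.28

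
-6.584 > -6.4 False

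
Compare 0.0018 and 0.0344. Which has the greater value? 0.0344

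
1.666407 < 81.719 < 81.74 True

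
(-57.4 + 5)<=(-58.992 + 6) False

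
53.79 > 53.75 True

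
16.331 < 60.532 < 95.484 True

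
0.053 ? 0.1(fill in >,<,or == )<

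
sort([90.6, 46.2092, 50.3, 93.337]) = [46.2092, 50.3, 90.6, 93.337]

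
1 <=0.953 False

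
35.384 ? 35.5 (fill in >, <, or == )<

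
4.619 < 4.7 True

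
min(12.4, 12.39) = 12.39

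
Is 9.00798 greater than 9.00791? Yes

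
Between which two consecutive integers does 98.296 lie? 98 and 99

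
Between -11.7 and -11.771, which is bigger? -11.7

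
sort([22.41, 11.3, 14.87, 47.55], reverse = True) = [47.55, 22.41, 14.87, 11.3]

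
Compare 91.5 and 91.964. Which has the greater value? 91.964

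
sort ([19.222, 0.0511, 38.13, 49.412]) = [0.0511, 19.222, 38.13, 49.412]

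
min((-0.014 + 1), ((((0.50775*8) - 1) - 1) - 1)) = 0.986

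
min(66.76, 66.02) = 66.02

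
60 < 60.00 False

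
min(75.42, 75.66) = 75.42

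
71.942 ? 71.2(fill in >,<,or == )>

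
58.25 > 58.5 False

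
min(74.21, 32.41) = 32.41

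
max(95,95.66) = 95.66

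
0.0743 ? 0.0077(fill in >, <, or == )>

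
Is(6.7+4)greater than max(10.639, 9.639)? Yes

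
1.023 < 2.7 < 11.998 True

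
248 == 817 False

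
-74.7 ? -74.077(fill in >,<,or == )<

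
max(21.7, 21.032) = 21.7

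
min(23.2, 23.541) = 23.2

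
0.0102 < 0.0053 False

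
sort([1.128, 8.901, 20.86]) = [1.128, 8.901, 20.86]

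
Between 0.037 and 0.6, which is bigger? 0.6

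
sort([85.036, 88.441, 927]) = [85.036, 88.441, 927]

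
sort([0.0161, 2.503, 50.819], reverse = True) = [50.819, 2.503, 0.0161]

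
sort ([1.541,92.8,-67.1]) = [-67.1,1.541,92.8]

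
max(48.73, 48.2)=48.73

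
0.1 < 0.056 False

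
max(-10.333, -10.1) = -10.1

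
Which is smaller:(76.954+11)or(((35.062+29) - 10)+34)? (76.954+11)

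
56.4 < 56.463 True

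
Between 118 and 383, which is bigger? 383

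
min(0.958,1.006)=0.958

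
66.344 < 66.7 True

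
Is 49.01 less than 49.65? Yes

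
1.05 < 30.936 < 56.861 True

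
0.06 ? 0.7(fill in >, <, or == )<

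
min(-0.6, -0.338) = -0.6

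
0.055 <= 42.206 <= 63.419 True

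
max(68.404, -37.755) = 68.404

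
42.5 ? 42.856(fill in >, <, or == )<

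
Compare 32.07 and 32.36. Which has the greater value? 32.36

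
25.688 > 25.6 True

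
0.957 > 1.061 False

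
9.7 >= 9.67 True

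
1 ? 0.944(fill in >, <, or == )>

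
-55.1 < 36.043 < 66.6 True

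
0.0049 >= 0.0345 False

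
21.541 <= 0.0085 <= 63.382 False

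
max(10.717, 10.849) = 10.849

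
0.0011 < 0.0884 True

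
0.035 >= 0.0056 True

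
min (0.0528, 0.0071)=0.0071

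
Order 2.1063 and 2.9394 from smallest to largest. 2.1063, 2.9394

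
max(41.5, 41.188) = 41.5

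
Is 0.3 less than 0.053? No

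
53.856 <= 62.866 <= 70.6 True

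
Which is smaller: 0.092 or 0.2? 0.092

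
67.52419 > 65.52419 True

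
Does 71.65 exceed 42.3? Yes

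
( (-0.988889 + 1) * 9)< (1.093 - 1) False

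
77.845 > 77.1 True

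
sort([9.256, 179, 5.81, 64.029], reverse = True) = [179, 64.029, 9.256, 5.81]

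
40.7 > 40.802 False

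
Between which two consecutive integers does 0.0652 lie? 0 and 1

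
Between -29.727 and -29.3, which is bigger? -29.3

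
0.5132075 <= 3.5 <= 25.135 True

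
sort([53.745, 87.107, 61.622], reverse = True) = [87.107, 61.622, 53.745]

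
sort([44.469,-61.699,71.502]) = [-61.699,44.469,71.502]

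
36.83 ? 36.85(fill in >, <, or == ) <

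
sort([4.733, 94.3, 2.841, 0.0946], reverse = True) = [94.3, 4.733, 2.841, 0.0946]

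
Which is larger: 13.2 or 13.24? 13.24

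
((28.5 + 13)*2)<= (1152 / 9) True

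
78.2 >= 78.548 False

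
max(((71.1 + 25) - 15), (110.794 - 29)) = 81.794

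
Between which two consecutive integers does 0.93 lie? 0 and 1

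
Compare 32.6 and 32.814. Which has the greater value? 32.814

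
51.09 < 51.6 True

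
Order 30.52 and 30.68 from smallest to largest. 30.52, 30.68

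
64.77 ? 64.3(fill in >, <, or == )>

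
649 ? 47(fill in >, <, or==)>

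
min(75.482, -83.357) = -83.357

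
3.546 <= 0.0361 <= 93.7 False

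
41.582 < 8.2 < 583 False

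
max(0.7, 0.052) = 0.7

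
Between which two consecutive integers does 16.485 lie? 16 and 17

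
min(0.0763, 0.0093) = 0.0093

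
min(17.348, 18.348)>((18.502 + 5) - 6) False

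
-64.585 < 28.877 True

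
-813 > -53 False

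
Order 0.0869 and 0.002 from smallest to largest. 0.002, 0.0869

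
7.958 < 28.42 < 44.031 True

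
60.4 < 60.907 True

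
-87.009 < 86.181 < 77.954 False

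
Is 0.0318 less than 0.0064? No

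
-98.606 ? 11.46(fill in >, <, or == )<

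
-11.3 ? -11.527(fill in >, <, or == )>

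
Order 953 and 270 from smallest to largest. 270, 953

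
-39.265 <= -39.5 False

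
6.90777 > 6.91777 False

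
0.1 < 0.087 False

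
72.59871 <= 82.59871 True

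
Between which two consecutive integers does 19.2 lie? 19 and 20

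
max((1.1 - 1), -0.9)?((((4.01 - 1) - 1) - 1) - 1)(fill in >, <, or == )>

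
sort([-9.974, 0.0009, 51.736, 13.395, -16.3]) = [-16.3, -9.974, 0.0009, 13.395, 51.736]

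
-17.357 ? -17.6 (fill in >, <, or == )>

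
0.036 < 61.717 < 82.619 True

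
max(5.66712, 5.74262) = 5.74262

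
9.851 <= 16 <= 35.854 True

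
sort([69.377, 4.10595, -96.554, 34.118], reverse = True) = [69.377, 34.118, 4.10595, -96.554]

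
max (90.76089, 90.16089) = 90.76089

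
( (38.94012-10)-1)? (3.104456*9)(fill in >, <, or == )>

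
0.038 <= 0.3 True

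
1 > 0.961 True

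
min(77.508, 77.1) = 77.1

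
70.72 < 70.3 False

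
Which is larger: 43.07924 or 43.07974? 43.07974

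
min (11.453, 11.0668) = 11.0668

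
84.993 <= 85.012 True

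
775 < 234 False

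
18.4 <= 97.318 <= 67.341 False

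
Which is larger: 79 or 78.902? 79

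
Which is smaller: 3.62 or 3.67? 3.62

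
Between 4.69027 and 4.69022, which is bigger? 4.69027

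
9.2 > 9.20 False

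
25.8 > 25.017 True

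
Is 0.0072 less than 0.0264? Yes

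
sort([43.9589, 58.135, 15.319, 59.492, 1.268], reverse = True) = [59.492, 58.135, 43.9589, 15.319, 1.268]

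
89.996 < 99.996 True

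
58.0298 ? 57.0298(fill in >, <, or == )>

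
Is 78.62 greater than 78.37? Yes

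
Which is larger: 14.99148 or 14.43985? 14.99148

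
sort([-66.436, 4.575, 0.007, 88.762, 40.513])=[-66.436, 0.007, 4.575, 40.513, 88.762]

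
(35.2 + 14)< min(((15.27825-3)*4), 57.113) False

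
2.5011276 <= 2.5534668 True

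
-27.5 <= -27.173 True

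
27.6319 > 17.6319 True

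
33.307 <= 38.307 True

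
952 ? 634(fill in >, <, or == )>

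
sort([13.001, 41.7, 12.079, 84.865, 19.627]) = [12.079, 13.001, 19.627, 41.7, 84.865]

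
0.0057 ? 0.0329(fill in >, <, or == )<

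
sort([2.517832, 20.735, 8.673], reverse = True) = [20.735, 8.673, 2.517832]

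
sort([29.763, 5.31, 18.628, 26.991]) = [5.31, 18.628, 26.991, 29.763]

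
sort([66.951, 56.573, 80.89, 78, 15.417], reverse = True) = [80.89, 78, 66.951, 56.573, 15.417]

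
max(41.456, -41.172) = 41.456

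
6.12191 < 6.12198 True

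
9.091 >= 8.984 True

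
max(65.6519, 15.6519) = 65.6519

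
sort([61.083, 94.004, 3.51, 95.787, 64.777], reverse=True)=[95.787, 94.004, 64.777, 61.083, 3.51]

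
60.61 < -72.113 False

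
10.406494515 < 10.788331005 True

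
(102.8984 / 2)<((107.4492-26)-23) True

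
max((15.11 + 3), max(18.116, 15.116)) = 18.116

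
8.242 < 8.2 False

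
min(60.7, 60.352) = 60.352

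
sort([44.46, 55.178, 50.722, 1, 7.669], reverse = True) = [55.178, 50.722, 44.46, 7.669, 1]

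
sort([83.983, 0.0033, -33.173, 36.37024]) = [-33.173, 0.0033, 36.37024, 83.983]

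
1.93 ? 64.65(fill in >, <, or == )<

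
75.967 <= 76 True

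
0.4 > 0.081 True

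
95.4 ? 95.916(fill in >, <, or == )<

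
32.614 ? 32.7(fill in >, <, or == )<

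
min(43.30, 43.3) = 43.30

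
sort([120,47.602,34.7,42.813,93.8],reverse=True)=[120,93.8,47.602,42.813,34.7]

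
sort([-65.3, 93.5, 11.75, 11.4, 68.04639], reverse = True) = [93.5, 68.04639, 11.75, 11.4, -65.3]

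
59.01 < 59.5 True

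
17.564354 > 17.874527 False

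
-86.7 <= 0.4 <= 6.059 True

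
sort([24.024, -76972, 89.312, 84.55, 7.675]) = [-76972, 7.675, 24.024, 84.55, 89.312]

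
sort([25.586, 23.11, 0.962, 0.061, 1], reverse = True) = [25.586, 23.11, 1, 0.962, 0.061]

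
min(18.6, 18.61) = 18.6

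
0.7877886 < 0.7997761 True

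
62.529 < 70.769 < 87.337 True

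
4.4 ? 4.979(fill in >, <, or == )<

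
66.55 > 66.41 True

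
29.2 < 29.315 True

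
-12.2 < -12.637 False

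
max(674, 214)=674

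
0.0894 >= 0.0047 True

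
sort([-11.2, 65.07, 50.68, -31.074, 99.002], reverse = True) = [99.002, 65.07, 50.68, -11.2, -31.074]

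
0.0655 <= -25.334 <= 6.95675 False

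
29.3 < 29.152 False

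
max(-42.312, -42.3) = -42.3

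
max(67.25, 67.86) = 67.86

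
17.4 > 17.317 True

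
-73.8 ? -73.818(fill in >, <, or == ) >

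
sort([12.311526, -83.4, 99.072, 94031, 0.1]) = [-83.4, 0.1, 12.311526, 99.072, 94031]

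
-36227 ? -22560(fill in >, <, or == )<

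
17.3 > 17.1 True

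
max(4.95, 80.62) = 80.62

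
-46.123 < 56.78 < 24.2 False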